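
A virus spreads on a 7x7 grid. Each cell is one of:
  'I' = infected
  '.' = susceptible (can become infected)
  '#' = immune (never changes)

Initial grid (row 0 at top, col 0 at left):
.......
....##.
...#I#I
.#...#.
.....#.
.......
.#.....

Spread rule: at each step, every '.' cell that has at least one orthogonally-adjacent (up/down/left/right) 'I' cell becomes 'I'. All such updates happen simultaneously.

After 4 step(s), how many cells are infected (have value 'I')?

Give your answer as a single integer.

Answer: 21

Derivation:
Step 0 (initial): 2 infected
Step 1: +3 new -> 5 infected
Step 2: +4 new -> 9 infected
Step 3: +5 new -> 14 infected
Step 4: +7 new -> 21 infected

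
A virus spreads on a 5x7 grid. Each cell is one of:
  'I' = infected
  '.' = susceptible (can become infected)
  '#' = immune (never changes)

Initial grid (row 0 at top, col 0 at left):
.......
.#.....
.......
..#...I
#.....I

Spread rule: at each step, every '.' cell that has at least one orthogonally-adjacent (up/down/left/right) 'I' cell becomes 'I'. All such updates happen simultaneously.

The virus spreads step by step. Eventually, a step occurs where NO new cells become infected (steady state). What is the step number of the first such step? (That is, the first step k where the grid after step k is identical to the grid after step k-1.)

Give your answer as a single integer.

Answer: 10

Derivation:
Step 0 (initial): 2 infected
Step 1: +3 new -> 5 infected
Step 2: +4 new -> 9 infected
Step 3: +5 new -> 14 infected
Step 4: +4 new -> 18 infected
Step 5: +4 new -> 22 infected
Step 6: +4 new -> 26 infected
Step 7: +3 new -> 29 infected
Step 8: +2 new -> 31 infected
Step 9: +1 new -> 32 infected
Step 10: +0 new -> 32 infected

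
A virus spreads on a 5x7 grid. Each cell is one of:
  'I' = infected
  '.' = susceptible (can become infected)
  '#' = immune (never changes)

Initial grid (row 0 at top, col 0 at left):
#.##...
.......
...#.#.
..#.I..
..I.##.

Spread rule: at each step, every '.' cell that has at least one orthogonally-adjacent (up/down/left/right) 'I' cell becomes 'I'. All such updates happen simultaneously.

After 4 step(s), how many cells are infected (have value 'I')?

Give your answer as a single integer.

Answer: 24

Derivation:
Step 0 (initial): 2 infected
Step 1: +5 new -> 7 infected
Step 2: +4 new -> 11 infected
Step 3: +7 new -> 18 infected
Step 4: +6 new -> 24 infected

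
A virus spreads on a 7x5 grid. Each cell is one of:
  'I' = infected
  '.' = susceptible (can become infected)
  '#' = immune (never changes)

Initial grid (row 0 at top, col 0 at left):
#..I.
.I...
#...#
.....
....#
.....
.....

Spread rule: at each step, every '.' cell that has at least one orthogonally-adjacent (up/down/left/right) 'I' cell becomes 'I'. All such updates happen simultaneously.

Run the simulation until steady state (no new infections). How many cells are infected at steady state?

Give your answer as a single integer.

Step 0 (initial): 2 infected
Step 1: +7 new -> 9 infected
Step 2: +4 new -> 13 infected
Step 3: +4 new -> 17 infected
Step 4: +5 new -> 22 infected
Step 5: +4 new -> 26 infected
Step 6: +4 new -> 30 infected
Step 7: +1 new -> 31 infected
Step 8: +0 new -> 31 infected

Answer: 31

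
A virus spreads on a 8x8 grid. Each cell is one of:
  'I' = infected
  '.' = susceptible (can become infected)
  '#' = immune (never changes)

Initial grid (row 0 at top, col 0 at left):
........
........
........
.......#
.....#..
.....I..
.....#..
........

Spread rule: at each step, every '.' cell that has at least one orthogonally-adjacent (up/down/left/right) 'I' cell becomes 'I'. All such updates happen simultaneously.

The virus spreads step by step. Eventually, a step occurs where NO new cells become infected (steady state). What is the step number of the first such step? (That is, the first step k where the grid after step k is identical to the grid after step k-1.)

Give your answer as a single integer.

Answer: 11

Derivation:
Step 0 (initial): 1 infected
Step 1: +2 new -> 3 infected
Step 2: +6 new -> 9 infected
Step 3: +9 new -> 18 infected
Step 4: +10 new -> 28 infected
Step 5: +10 new -> 38 infected
Step 6: +10 new -> 48 infected
Step 7: +7 new -> 55 infected
Step 8: +3 new -> 58 infected
Step 9: +2 new -> 60 infected
Step 10: +1 new -> 61 infected
Step 11: +0 new -> 61 infected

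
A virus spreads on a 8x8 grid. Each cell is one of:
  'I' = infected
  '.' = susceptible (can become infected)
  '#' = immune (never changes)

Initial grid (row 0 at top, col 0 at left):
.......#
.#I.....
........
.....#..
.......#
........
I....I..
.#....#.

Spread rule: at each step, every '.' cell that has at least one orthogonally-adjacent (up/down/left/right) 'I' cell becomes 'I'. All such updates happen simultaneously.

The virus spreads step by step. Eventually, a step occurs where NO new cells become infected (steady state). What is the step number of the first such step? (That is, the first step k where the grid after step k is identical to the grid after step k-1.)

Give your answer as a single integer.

Step 0 (initial): 3 infected
Step 1: +10 new -> 13 infected
Step 2: +15 new -> 28 infected
Step 3: +18 new -> 46 infected
Step 4: +7 new -> 53 infected
Step 5: +4 new -> 57 infected
Step 6: +1 new -> 58 infected
Step 7: +0 new -> 58 infected

Answer: 7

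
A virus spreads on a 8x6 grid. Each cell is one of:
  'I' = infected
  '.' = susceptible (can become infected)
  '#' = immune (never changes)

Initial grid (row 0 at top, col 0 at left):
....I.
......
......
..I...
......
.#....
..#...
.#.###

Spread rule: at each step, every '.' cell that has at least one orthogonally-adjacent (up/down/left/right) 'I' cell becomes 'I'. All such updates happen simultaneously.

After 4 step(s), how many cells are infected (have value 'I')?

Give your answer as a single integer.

Step 0 (initial): 2 infected
Step 1: +7 new -> 9 infected
Step 2: +12 new -> 21 infected
Step 3: +8 new -> 29 infected
Step 4: +6 new -> 35 infected

Answer: 35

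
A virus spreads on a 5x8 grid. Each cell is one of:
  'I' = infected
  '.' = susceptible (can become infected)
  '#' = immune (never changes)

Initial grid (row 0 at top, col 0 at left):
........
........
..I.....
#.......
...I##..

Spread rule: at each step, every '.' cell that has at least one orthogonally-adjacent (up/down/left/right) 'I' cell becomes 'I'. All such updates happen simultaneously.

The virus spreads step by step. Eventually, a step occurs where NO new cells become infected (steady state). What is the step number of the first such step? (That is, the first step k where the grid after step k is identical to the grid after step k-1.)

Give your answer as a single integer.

Answer: 8

Derivation:
Step 0 (initial): 2 infected
Step 1: +6 new -> 8 infected
Step 2: +8 new -> 16 infected
Step 3: +7 new -> 23 infected
Step 4: +5 new -> 28 infected
Step 5: +5 new -> 33 infected
Step 6: +3 new -> 36 infected
Step 7: +1 new -> 37 infected
Step 8: +0 new -> 37 infected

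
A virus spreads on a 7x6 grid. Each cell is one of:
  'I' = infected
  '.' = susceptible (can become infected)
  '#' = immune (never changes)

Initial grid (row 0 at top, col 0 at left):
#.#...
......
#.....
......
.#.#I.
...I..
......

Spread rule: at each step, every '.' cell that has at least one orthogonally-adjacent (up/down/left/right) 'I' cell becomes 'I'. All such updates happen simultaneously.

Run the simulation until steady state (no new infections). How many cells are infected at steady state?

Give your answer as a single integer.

Answer: 37

Derivation:
Step 0 (initial): 2 infected
Step 1: +5 new -> 7 infected
Step 2: +8 new -> 15 infected
Step 3: +7 new -> 22 infected
Step 4: +7 new -> 29 infected
Step 5: +5 new -> 34 infected
Step 6: +1 new -> 35 infected
Step 7: +2 new -> 37 infected
Step 8: +0 new -> 37 infected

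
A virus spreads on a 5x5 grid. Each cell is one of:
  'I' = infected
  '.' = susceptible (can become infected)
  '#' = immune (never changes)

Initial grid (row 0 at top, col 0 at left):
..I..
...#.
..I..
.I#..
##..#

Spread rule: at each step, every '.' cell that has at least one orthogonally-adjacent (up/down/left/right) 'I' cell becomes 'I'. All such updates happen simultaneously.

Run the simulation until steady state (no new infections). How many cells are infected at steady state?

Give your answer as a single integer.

Answer: 20

Derivation:
Step 0 (initial): 3 infected
Step 1: +6 new -> 9 infected
Step 2: +6 new -> 15 infected
Step 3: +4 new -> 19 infected
Step 4: +1 new -> 20 infected
Step 5: +0 new -> 20 infected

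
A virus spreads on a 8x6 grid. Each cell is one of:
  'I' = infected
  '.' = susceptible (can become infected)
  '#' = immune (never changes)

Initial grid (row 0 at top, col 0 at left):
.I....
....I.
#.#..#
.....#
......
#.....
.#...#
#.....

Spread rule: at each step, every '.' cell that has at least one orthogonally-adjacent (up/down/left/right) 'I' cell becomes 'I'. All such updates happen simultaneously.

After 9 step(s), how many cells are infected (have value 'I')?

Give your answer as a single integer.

Step 0 (initial): 2 infected
Step 1: +7 new -> 9 infected
Step 2: +7 new -> 16 infected
Step 3: +3 new -> 19 infected
Step 4: +6 new -> 25 infected
Step 5: +6 new -> 31 infected
Step 6: +3 new -> 34 infected
Step 7: +3 new -> 37 infected
Step 8: +1 new -> 38 infected
Step 9: +1 new -> 39 infected

Answer: 39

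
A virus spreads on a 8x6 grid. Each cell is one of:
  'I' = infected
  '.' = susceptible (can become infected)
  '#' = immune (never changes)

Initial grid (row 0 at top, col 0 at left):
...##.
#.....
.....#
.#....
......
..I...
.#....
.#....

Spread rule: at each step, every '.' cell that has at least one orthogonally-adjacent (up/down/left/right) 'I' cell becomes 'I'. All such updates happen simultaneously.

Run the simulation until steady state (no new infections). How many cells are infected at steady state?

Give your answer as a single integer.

Step 0 (initial): 1 infected
Step 1: +4 new -> 5 infected
Step 2: +7 new -> 12 infected
Step 3: +8 new -> 20 infected
Step 4: +9 new -> 29 infected
Step 5: +7 new -> 36 infected
Step 6: +2 new -> 38 infected
Step 7: +2 new -> 40 infected
Step 8: +1 new -> 41 infected
Step 9: +0 new -> 41 infected

Answer: 41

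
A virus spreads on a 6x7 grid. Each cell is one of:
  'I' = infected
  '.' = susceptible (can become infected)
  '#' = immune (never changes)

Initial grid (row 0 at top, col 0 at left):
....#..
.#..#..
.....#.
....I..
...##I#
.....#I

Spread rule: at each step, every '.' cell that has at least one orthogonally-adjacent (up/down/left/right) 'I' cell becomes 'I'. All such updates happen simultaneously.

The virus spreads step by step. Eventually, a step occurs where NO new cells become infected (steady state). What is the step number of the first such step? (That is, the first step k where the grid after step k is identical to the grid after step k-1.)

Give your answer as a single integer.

Answer: 8

Derivation:
Step 0 (initial): 3 infected
Step 1: +3 new -> 6 infected
Step 2: +3 new -> 9 infected
Step 3: +5 new -> 14 infected
Step 4: +7 new -> 21 infected
Step 5: +7 new -> 28 infected
Step 6: +5 new -> 33 infected
Step 7: +1 new -> 34 infected
Step 8: +0 new -> 34 infected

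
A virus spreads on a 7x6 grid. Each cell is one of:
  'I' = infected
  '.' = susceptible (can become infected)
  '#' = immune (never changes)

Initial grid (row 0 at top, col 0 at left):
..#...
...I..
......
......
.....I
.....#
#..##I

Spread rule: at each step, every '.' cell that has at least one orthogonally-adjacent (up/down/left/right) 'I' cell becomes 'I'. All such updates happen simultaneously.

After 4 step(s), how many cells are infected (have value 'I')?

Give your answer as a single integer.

Step 0 (initial): 3 infected
Step 1: +6 new -> 9 infected
Step 2: +10 new -> 19 infected
Step 3: +7 new -> 26 infected
Step 4: +5 new -> 31 infected

Answer: 31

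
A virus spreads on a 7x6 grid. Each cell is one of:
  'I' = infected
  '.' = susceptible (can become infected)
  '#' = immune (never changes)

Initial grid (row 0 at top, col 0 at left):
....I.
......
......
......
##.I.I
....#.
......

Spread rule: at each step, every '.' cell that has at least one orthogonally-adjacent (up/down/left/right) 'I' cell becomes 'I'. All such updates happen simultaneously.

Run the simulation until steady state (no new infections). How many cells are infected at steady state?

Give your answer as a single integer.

Answer: 39

Derivation:
Step 0 (initial): 3 infected
Step 1: +9 new -> 12 infected
Step 2: +11 new -> 23 infected
Step 3: +7 new -> 30 infected
Step 4: +6 new -> 36 infected
Step 5: +3 new -> 39 infected
Step 6: +0 new -> 39 infected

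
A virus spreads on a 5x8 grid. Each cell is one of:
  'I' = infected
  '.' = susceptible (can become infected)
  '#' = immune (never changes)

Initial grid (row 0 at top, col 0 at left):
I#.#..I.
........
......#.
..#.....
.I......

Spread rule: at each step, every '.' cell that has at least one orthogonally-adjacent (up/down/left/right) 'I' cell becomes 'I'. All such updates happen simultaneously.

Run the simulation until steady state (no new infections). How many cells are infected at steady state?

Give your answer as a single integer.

Step 0 (initial): 3 infected
Step 1: +7 new -> 10 infected
Step 2: +8 new -> 18 infected
Step 3: +7 new -> 25 infected
Step 4: +8 new -> 33 infected
Step 5: +3 new -> 36 infected
Step 6: +0 new -> 36 infected

Answer: 36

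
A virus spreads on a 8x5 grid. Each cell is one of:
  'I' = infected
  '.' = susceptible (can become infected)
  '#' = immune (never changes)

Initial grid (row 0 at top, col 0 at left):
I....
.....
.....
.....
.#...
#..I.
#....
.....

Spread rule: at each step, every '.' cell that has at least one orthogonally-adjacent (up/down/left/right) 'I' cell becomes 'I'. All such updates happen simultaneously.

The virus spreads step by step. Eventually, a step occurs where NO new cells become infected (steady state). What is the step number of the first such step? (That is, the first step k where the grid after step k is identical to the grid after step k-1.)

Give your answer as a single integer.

Answer: 6

Derivation:
Step 0 (initial): 2 infected
Step 1: +6 new -> 8 infected
Step 2: +10 new -> 18 infected
Step 3: +10 new -> 28 infected
Step 4: +7 new -> 35 infected
Step 5: +2 new -> 37 infected
Step 6: +0 new -> 37 infected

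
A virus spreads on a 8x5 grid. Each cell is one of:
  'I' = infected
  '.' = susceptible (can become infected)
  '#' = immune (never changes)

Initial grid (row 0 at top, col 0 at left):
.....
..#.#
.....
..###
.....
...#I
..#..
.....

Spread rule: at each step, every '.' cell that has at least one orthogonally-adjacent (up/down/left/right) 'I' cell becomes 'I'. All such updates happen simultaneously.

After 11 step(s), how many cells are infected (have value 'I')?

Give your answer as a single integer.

Step 0 (initial): 1 infected
Step 1: +2 new -> 3 infected
Step 2: +3 new -> 6 infected
Step 3: +2 new -> 8 infected
Step 4: +3 new -> 11 infected
Step 5: +4 new -> 15 infected
Step 6: +5 new -> 20 infected
Step 7: +4 new -> 24 infected
Step 8: +3 new -> 27 infected
Step 9: +4 new -> 31 infected
Step 10: +1 new -> 32 infected
Step 11: +1 new -> 33 infected

Answer: 33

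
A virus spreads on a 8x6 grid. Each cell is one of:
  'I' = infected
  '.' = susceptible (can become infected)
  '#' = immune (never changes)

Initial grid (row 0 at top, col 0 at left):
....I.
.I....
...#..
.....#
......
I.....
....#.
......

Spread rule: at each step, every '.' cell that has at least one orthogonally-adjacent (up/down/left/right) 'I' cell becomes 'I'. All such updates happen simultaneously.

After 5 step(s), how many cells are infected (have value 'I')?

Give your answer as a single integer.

Answer: 42

Derivation:
Step 0 (initial): 3 infected
Step 1: +10 new -> 13 infected
Step 2: +13 new -> 26 infected
Step 3: +7 new -> 33 infected
Step 4: +6 new -> 39 infected
Step 5: +3 new -> 42 infected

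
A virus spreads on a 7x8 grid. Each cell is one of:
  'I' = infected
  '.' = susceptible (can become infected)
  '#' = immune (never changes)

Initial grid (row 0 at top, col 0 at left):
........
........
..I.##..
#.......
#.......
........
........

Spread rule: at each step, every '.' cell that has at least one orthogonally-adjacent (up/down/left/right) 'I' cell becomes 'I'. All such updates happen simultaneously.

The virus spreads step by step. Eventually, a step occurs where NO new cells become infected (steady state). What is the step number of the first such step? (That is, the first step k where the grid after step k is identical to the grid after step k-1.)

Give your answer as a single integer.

Answer: 10

Derivation:
Step 0 (initial): 1 infected
Step 1: +4 new -> 5 infected
Step 2: +7 new -> 12 infected
Step 3: +8 new -> 20 infected
Step 4: +8 new -> 28 infected
Step 5: +8 new -> 36 infected
Step 6: +8 new -> 44 infected
Step 7: +5 new -> 49 infected
Step 8: +2 new -> 51 infected
Step 9: +1 new -> 52 infected
Step 10: +0 new -> 52 infected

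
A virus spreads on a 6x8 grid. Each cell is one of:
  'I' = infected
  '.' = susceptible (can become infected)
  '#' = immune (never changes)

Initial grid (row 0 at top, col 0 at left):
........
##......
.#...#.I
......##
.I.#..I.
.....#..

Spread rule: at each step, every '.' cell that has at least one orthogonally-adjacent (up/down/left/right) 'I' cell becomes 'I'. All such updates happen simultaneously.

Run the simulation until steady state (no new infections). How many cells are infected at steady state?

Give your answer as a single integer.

Step 0 (initial): 3 infected
Step 1: +9 new -> 12 infected
Step 2: +9 new -> 21 infected
Step 3: +8 new -> 29 infected
Step 4: +5 new -> 34 infected
Step 5: +3 new -> 37 infected
Step 6: +2 new -> 39 infected
Step 7: +1 new -> 40 infected
Step 8: +0 new -> 40 infected

Answer: 40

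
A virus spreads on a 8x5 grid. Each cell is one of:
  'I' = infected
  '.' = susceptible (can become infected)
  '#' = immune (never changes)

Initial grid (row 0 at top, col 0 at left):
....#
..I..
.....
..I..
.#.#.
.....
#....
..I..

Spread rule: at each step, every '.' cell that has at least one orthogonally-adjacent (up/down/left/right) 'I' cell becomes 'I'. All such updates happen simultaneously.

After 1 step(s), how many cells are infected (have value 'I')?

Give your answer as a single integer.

Answer: 13

Derivation:
Step 0 (initial): 3 infected
Step 1: +10 new -> 13 infected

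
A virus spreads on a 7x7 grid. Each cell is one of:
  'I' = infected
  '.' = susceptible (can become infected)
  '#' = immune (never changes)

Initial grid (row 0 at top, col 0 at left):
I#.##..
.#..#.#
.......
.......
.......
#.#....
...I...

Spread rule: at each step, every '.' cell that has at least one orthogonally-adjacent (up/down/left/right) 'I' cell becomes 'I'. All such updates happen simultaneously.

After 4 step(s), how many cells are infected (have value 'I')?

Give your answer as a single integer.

Step 0 (initial): 2 infected
Step 1: +4 new -> 6 infected
Step 2: +5 new -> 11 infected
Step 3: +9 new -> 20 infected
Step 4: +9 new -> 29 infected

Answer: 29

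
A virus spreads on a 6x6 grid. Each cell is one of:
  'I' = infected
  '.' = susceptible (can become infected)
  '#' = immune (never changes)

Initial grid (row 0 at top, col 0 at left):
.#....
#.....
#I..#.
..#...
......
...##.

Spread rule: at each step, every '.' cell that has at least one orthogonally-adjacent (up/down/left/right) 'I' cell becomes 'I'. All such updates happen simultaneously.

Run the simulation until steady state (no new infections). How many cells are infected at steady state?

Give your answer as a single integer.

Step 0 (initial): 1 infected
Step 1: +3 new -> 4 infected
Step 2: +4 new -> 8 infected
Step 3: +6 new -> 14 infected
Step 4: +6 new -> 20 infected
Step 5: +4 new -> 24 infected
Step 6: +3 new -> 27 infected
Step 7: +1 new -> 28 infected
Step 8: +0 new -> 28 infected

Answer: 28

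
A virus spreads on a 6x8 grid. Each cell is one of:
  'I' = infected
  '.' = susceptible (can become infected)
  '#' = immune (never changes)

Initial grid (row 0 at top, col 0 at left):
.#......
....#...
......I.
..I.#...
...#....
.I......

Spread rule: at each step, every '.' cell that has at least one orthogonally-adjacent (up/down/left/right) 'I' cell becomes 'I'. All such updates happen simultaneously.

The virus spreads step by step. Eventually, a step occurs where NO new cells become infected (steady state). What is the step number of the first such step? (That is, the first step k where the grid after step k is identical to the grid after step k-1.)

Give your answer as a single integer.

Answer: 6

Derivation:
Step 0 (initial): 3 infected
Step 1: +11 new -> 14 infected
Step 2: +13 new -> 27 infected
Step 3: +10 new -> 37 infected
Step 4: +6 new -> 43 infected
Step 5: +1 new -> 44 infected
Step 6: +0 new -> 44 infected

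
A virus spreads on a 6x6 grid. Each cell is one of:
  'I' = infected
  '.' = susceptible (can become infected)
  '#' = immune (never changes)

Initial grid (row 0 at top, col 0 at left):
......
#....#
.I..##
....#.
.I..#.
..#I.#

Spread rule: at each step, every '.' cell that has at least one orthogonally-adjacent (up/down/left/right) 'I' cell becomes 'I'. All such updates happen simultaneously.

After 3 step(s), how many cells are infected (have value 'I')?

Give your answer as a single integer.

Answer: 22

Derivation:
Step 0 (initial): 3 infected
Step 1: +9 new -> 12 infected
Step 2: +7 new -> 19 infected
Step 3: +3 new -> 22 infected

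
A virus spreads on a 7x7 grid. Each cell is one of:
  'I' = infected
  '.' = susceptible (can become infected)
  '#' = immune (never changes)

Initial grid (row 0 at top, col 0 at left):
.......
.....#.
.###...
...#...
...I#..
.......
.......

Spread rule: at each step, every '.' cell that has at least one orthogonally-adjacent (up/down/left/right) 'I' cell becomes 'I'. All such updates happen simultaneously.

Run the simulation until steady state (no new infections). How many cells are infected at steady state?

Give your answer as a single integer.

Answer: 43

Derivation:
Step 0 (initial): 1 infected
Step 1: +2 new -> 3 infected
Step 2: +5 new -> 8 infected
Step 3: +6 new -> 14 infected
Step 4: +6 new -> 20 infected
Step 5: +5 new -> 25 infected
Step 6: +4 new -> 29 infected
Step 7: +4 new -> 33 infected
Step 8: +4 new -> 37 infected
Step 9: +4 new -> 41 infected
Step 10: +2 new -> 43 infected
Step 11: +0 new -> 43 infected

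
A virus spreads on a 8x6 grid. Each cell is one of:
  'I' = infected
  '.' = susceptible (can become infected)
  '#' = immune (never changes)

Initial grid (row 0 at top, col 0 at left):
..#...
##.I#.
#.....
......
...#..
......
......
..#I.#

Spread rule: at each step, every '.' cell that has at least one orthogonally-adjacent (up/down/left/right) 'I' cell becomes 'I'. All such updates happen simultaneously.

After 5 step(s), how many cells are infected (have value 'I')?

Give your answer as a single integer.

Step 0 (initial): 2 infected
Step 1: +5 new -> 7 infected
Step 2: +7 new -> 14 infected
Step 3: +9 new -> 23 infected
Step 4: +9 new -> 32 infected
Step 5: +5 new -> 37 infected

Answer: 37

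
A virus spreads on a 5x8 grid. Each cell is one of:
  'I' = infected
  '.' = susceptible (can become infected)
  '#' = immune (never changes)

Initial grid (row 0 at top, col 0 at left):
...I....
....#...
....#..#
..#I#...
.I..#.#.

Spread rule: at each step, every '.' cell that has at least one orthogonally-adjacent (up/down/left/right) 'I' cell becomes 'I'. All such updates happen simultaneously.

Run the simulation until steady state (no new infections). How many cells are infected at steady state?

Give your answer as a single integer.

Step 0 (initial): 3 infected
Step 1: +8 new -> 11 infected
Step 2: +6 new -> 17 infected
Step 3: +5 new -> 22 infected
Step 4: +4 new -> 26 infected
Step 5: +3 new -> 29 infected
Step 6: +2 new -> 31 infected
Step 7: +1 new -> 32 infected
Step 8: +1 new -> 33 infected
Step 9: +0 new -> 33 infected

Answer: 33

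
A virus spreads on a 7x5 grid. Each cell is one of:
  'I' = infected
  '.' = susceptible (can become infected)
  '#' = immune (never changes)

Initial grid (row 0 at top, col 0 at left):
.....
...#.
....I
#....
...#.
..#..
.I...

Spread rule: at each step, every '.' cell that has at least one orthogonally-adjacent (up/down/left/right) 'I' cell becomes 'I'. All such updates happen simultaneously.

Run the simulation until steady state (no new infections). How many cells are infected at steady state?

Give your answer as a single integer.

Answer: 31

Derivation:
Step 0 (initial): 2 infected
Step 1: +6 new -> 8 infected
Step 2: +7 new -> 15 infected
Step 3: +10 new -> 25 infected
Step 4: +3 new -> 28 infected
Step 5: +2 new -> 30 infected
Step 6: +1 new -> 31 infected
Step 7: +0 new -> 31 infected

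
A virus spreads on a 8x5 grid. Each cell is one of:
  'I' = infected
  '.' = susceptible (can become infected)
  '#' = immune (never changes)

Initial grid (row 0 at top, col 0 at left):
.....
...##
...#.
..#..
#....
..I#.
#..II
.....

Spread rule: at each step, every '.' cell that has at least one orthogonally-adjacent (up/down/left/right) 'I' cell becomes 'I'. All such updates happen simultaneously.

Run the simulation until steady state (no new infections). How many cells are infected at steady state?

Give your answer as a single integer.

Answer: 33

Derivation:
Step 0 (initial): 3 infected
Step 1: +6 new -> 9 infected
Step 2: +6 new -> 15 infected
Step 3: +4 new -> 19 infected
Step 4: +4 new -> 23 infected
Step 5: +3 new -> 26 infected
Step 6: +3 new -> 29 infected
Step 7: +2 new -> 31 infected
Step 8: +1 new -> 32 infected
Step 9: +1 new -> 33 infected
Step 10: +0 new -> 33 infected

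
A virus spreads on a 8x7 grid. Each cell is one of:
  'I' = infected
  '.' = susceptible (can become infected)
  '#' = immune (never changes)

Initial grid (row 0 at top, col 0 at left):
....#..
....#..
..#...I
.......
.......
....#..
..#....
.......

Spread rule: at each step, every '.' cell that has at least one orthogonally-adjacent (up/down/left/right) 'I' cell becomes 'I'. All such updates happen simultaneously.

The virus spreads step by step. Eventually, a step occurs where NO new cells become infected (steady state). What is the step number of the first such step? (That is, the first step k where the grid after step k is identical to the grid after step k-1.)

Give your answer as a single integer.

Answer: 12

Derivation:
Step 0 (initial): 1 infected
Step 1: +3 new -> 4 infected
Step 2: +5 new -> 9 infected
Step 3: +5 new -> 14 infected
Step 4: +5 new -> 19 infected
Step 5: +6 new -> 25 infected
Step 6: +7 new -> 32 infected
Step 7: +8 new -> 40 infected
Step 8: +5 new -> 45 infected
Step 9: +3 new -> 48 infected
Step 10: +2 new -> 50 infected
Step 11: +1 new -> 51 infected
Step 12: +0 new -> 51 infected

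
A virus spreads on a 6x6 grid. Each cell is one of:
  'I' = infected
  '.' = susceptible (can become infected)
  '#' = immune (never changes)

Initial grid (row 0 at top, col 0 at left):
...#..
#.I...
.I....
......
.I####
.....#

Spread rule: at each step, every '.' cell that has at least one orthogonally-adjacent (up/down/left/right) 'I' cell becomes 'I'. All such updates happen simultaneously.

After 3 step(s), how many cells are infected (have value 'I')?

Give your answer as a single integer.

Step 0 (initial): 3 infected
Step 1: +8 new -> 11 infected
Step 2: +7 new -> 18 infected
Step 3: +6 new -> 24 infected

Answer: 24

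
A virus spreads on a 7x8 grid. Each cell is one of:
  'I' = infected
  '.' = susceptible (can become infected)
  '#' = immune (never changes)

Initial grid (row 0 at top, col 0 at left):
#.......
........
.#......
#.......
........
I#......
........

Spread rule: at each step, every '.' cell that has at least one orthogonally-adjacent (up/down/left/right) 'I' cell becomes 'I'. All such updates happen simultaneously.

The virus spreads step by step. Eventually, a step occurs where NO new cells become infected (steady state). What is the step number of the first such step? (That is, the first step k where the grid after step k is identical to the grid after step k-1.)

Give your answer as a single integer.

Answer: 13

Derivation:
Step 0 (initial): 1 infected
Step 1: +2 new -> 3 infected
Step 2: +2 new -> 5 infected
Step 3: +3 new -> 8 infected
Step 4: +4 new -> 12 infected
Step 5: +5 new -> 17 infected
Step 6: +6 new -> 23 infected
Step 7: +8 new -> 31 infected
Step 8: +9 new -> 40 infected
Step 9: +6 new -> 46 infected
Step 10: +3 new -> 49 infected
Step 11: +2 new -> 51 infected
Step 12: +1 new -> 52 infected
Step 13: +0 new -> 52 infected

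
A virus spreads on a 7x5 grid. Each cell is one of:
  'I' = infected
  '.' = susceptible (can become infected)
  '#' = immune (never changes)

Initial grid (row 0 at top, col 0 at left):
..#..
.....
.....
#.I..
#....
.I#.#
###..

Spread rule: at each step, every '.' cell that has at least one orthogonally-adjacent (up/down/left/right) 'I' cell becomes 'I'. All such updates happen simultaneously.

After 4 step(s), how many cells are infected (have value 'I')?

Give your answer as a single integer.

Answer: 24

Derivation:
Step 0 (initial): 2 infected
Step 1: +6 new -> 8 infected
Step 2: +5 new -> 13 infected
Step 3: +6 new -> 19 infected
Step 4: +5 new -> 24 infected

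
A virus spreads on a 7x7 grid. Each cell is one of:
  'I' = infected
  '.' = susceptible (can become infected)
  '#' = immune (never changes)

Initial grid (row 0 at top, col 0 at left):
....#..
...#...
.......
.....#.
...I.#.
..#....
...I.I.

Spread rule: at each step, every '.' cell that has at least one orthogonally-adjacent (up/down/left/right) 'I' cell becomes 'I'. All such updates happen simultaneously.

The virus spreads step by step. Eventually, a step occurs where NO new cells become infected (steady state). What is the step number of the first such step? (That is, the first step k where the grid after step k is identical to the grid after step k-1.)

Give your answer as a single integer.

Step 0 (initial): 3 infected
Step 1: +8 new -> 11 infected
Step 2: +7 new -> 18 infected
Step 3: +7 new -> 25 infected
Step 4: +7 new -> 32 infected
Step 5: +5 new -> 37 infected
Step 6: +5 new -> 42 infected
Step 7: +2 new -> 44 infected
Step 8: +0 new -> 44 infected

Answer: 8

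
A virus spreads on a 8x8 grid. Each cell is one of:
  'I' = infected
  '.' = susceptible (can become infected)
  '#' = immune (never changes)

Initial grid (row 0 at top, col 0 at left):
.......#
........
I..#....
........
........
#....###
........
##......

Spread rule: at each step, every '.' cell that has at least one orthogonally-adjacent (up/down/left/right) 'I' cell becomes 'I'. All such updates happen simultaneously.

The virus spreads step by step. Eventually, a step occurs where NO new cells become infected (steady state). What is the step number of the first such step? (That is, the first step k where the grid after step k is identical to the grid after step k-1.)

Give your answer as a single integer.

Step 0 (initial): 1 infected
Step 1: +3 new -> 4 infected
Step 2: +5 new -> 9 infected
Step 3: +4 new -> 13 infected
Step 4: +5 new -> 18 infected
Step 5: +6 new -> 24 infected
Step 6: +8 new -> 32 infected
Step 7: +8 new -> 40 infected
Step 8: +7 new -> 47 infected
Step 9: +4 new -> 51 infected
Step 10: +2 new -> 53 infected
Step 11: +2 new -> 55 infected
Step 12: +1 new -> 56 infected
Step 13: +0 new -> 56 infected

Answer: 13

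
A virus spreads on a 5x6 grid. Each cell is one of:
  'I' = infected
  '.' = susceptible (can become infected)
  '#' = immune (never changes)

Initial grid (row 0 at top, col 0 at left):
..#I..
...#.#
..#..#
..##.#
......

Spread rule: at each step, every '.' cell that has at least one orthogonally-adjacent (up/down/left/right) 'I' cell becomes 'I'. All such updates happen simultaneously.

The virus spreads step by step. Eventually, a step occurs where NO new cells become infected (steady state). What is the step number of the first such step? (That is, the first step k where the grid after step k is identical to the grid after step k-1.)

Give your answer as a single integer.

Step 0 (initial): 1 infected
Step 1: +1 new -> 2 infected
Step 2: +2 new -> 4 infected
Step 3: +1 new -> 5 infected
Step 4: +2 new -> 7 infected
Step 5: +1 new -> 8 infected
Step 6: +2 new -> 10 infected
Step 7: +1 new -> 11 infected
Step 8: +1 new -> 12 infected
Step 9: +2 new -> 14 infected
Step 10: +2 new -> 16 infected
Step 11: +2 new -> 18 infected
Step 12: +3 new -> 21 infected
Step 13: +1 new -> 22 infected
Step 14: +0 new -> 22 infected

Answer: 14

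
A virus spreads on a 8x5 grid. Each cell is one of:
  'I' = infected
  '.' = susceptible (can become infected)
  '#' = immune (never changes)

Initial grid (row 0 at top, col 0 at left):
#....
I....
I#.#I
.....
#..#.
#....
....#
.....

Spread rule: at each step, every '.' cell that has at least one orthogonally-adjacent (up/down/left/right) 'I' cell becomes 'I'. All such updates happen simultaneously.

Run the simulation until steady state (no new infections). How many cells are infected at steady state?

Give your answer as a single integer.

Answer: 33

Derivation:
Step 0 (initial): 3 infected
Step 1: +4 new -> 7 infected
Step 2: +7 new -> 14 infected
Step 3: +6 new -> 20 infected
Step 4: +3 new -> 23 infected
Step 5: +3 new -> 26 infected
Step 6: +4 new -> 30 infected
Step 7: +3 new -> 33 infected
Step 8: +0 new -> 33 infected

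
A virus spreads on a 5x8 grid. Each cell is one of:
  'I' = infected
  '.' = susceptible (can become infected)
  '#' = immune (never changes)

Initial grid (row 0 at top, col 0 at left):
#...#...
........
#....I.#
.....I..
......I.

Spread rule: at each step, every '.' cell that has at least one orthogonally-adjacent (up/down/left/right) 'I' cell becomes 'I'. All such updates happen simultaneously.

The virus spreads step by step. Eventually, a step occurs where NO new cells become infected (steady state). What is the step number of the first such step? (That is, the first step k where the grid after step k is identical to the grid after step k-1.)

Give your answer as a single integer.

Step 0 (initial): 3 infected
Step 1: +7 new -> 10 infected
Step 2: +7 new -> 17 infected
Step 3: +6 new -> 23 infected
Step 4: +6 new -> 29 infected
Step 5: +4 new -> 33 infected
Step 6: +3 new -> 36 infected
Step 7: +0 new -> 36 infected

Answer: 7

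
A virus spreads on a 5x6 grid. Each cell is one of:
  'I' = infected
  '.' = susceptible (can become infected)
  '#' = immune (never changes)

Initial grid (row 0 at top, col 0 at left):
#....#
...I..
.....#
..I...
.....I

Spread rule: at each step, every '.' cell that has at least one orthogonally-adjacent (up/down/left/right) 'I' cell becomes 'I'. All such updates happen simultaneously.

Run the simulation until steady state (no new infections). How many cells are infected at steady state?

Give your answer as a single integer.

Answer: 27

Derivation:
Step 0 (initial): 3 infected
Step 1: +10 new -> 13 infected
Step 2: +10 new -> 23 infected
Step 3: +4 new -> 27 infected
Step 4: +0 new -> 27 infected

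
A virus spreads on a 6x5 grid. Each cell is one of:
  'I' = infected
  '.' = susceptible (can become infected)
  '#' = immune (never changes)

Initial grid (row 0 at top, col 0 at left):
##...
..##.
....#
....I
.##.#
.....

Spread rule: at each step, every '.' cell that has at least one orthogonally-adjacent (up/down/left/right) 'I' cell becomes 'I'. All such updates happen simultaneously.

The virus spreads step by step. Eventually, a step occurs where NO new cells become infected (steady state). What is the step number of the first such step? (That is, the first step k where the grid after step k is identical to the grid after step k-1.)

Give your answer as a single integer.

Step 0 (initial): 1 infected
Step 1: +1 new -> 2 infected
Step 2: +3 new -> 5 infected
Step 3: +3 new -> 8 infected
Step 4: +4 new -> 12 infected
Step 5: +4 new -> 16 infected
Step 6: +2 new -> 18 infected
Step 7: +0 new -> 18 infected

Answer: 7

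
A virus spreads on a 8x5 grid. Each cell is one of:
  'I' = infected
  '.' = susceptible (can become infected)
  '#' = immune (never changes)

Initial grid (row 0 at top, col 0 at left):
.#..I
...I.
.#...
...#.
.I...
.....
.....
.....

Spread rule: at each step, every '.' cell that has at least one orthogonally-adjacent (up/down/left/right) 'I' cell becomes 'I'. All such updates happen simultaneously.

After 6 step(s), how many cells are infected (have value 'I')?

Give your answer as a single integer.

Answer: 37

Derivation:
Step 0 (initial): 3 infected
Step 1: +8 new -> 11 infected
Step 2: +10 new -> 21 infected
Step 3: +8 new -> 29 infected
Step 4: +5 new -> 34 infected
Step 5: +2 new -> 36 infected
Step 6: +1 new -> 37 infected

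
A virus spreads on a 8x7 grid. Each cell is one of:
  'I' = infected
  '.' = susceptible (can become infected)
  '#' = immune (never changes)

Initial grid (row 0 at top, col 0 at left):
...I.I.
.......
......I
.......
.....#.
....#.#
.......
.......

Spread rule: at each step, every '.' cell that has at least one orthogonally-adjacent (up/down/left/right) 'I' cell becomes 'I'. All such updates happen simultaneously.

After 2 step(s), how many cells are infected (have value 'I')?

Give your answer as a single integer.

Step 0 (initial): 3 infected
Step 1: +8 new -> 11 infected
Step 2: +7 new -> 18 infected

Answer: 18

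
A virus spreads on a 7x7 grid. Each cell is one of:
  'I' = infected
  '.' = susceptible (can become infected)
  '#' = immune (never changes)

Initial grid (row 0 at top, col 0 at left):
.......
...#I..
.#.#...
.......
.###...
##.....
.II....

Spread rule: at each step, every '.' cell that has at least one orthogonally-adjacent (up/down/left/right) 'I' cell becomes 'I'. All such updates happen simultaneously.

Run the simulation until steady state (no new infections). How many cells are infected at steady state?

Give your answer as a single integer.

Answer: 41

Derivation:
Step 0 (initial): 3 infected
Step 1: +6 new -> 9 infected
Step 2: +7 new -> 16 infected
Step 3: +8 new -> 24 infected
Step 4: +7 new -> 31 infected
Step 5: +6 new -> 37 infected
Step 6: +2 new -> 39 infected
Step 7: +2 new -> 41 infected
Step 8: +0 new -> 41 infected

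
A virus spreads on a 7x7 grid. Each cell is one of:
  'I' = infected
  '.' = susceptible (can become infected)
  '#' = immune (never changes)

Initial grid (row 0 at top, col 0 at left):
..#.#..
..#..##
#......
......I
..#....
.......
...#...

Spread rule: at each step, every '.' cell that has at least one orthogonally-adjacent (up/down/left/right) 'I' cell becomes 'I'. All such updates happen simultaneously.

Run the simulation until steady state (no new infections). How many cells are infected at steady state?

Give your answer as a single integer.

Step 0 (initial): 1 infected
Step 1: +3 new -> 4 infected
Step 2: +4 new -> 8 infected
Step 3: +5 new -> 13 infected
Step 4: +6 new -> 19 infected
Step 5: +5 new -> 24 infected
Step 6: +5 new -> 29 infected
Step 7: +4 new -> 33 infected
Step 8: +4 new -> 37 infected
Step 9: +2 new -> 39 infected
Step 10: +0 new -> 39 infected

Answer: 39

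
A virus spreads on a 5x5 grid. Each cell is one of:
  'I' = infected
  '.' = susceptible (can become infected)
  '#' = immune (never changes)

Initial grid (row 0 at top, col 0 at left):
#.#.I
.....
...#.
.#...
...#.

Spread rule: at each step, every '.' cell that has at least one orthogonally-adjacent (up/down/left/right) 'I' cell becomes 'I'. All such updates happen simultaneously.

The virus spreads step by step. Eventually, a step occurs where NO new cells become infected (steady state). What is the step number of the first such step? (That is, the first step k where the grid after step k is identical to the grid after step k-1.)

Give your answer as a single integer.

Answer: 9

Derivation:
Step 0 (initial): 1 infected
Step 1: +2 new -> 3 infected
Step 2: +2 new -> 5 infected
Step 3: +2 new -> 7 infected
Step 4: +4 new -> 11 infected
Step 5: +4 new -> 15 infected
Step 6: +2 new -> 17 infected
Step 7: +2 new -> 19 infected
Step 8: +1 new -> 20 infected
Step 9: +0 new -> 20 infected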